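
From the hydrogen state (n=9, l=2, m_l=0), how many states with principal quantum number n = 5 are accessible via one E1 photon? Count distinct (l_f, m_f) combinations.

E1 requires Δl = ±1, so l_f ∈ {1, 3}; with 0 ≤ l_f ≤ n_f−1 = 4, the allowed l_f values are {1, 3}.
For l_f = 1: m_f ∈ {m_i−1, m_i, m_i+1} ∩ [−1, 1] = {-1, 0, 1} → 3 states.
For l_f = 3: m_f ∈ {m_i−1, m_i, m_i+1} ∩ [−3, 3] = {-1, 0, 1} → 3 states.
Total: 6.

6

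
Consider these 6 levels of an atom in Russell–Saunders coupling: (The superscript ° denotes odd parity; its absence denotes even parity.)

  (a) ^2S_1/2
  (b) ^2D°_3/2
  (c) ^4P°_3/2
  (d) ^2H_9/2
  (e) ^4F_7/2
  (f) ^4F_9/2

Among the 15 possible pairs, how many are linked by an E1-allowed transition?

(a)–(b): forbidden (ΔL).
(a)–(c): forbidden (ΔS).
(a)–(d): forbidden (parity, ΔL, ΔJ).
(a)–(e): forbidden (parity, ΔS, ΔL, ΔJ).
(a)–(f): forbidden (parity, ΔS, ΔL, ΔJ).
(b)–(c): forbidden (parity, ΔS).
(b)–(d): forbidden (ΔL, ΔJ).
(b)–(e): forbidden (ΔS, ΔJ).
(b)–(f): forbidden (ΔS, ΔJ).
(c)–(d): forbidden (ΔS, ΔL, ΔJ).
(c)–(e): forbidden (ΔL, ΔJ).
(c)–(f): forbidden (ΔL, ΔJ).
(d)–(e): forbidden (parity, ΔS, ΔL).
(d)–(f): forbidden (parity, ΔS, ΔL).
(e)–(f): forbidden (parity).
Allowed pairs: 0 of 15.

0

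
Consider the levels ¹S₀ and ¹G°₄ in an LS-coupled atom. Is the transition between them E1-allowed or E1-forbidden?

forbidden

ΔS = 0: S: 0 → 0 — ok.
Parity must change: even → odd — ok.
ΔL = 0, ±1 (not L=0↔0): L: 0 → 4, ΔL = +4 — fails.
ΔJ = 0, ±1 (not J=0↔0): J: 0 → 4, ΔJ = +4 — fails.
Rule(s) violated: ΔL, ΔJ.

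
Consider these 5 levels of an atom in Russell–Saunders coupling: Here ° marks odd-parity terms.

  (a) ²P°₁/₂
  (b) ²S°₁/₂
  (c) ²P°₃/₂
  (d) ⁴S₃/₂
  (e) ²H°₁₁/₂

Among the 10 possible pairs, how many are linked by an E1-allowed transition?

0

(a)–(b): forbidden (parity).
(a)–(c): forbidden (parity).
(a)–(d): forbidden (ΔS).
(a)–(e): forbidden (parity, ΔL, ΔJ).
(b)–(c): forbidden (parity).
(b)–(d): forbidden (ΔS, ΔL).
(b)–(e): forbidden (parity, ΔL, ΔJ).
(c)–(d): forbidden (ΔS).
(c)–(e): forbidden (parity, ΔL, ΔJ).
(d)–(e): forbidden (ΔS, ΔL, ΔJ).
Allowed pairs: 0 of 10.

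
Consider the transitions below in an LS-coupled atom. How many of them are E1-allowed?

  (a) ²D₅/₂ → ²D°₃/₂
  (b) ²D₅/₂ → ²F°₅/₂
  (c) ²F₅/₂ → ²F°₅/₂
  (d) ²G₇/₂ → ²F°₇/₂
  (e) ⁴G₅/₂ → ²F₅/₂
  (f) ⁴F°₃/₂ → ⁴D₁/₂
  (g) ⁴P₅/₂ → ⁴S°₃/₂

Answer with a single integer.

6

(a) allowed
(b) allowed
(c) allowed
(d) allowed
(e) forbidden (parity, ΔS fail)
(f) allowed
(g) allowed
Total allowed: 6 of 7.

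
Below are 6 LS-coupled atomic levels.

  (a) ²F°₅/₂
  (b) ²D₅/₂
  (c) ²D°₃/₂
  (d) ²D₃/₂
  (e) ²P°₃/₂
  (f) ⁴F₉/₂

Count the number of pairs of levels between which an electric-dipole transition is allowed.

(a)–(b): allowed.
(a)–(c): forbidden (parity).
(a)–(d): allowed.
(a)–(e): forbidden (parity, ΔL).
(a)–(f): forbidden (ΔS, ΔJ).
(b)–(c): allowed.
(b)–(d): forbidden (parity).
(b)–(e): allowed.
(b)–(f): forbidden (parity, ΔS, ΔJ).
(c)–(d): allowed.
(c)–(e): forbidden (parity).
(c)–(f): forbidden (ΔS, ΔJ).
(d)–(e): allowed.
(d)–(f): forbidden (parity, ΔS, ΔJ).
(e)–(f): forbidden (ΔS, ΔL, ΔJ).
Allowed pairs: 6 of 15.

6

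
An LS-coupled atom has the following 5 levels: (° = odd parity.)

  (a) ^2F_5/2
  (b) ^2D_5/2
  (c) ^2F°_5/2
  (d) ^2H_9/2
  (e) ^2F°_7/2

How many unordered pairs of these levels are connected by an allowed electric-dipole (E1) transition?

(a)–(b): forbidden (parity).
(a)–(c): allowed.
(a)–(d): forbidden (parity, ΔL, ΔJ).
(a)–(e): allowed.
(b)–(c): allowed.
(b)–(d): forbidden (parity, ΔL, ΔJ).
(b)–(e): allowed.
(c)–(d): forbidden (ΔL, ΔJ).
(c)–(e): forbidden (parity).
(d)–(e): forbidden (ΔL).
Allowed pairs: 4 of 10.

4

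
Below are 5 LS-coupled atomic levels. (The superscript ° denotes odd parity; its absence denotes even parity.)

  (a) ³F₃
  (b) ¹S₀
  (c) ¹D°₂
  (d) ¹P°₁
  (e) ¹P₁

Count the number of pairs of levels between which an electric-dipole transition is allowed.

3

(a)–(b): forbidden (parity, ΔS, ΔL, ΔJ).
(a)–(c): forbidden (ΔS).
(a)–(d): forbidden (ΔS, ΔL, ΔJ).
(a)–(e): forbidden (parity, ΔS, ΔL, ΔJ).
(b)–(c): forbidden (ΔL, ΔJ).
(b)–(d): allowed.
(b)–(e): forbidden (parity).
(c)–(d): forbidden (parity).
(c)–(e): allowed.
(d)–(e): allowed.
Allowed pairs: 3 of 10.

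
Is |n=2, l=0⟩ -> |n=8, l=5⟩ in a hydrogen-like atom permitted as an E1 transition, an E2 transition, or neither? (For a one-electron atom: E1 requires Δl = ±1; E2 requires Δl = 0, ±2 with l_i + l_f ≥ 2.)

neither

Δl = 5 − 0 = +5; l_i + l_f = 5.
E1 (Δl = ±1): not satisfied.
E2 (Δl = 0,±2, l_i+l_f ≥ 2): not satisfied.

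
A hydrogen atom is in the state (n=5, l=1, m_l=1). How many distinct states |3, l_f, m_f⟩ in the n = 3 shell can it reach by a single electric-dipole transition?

E1 requires Δl = ±1, so l_f ∈ {0, 2}; with 0 ≤ l_f ≤ n_f−1 = 2, the allowed l_f values are {0, 2}.
For l_f = 0: m_f ∈ {m_i−1, m_i, m_i+1} ∩ [−0, 0] = {0} → 1 state.
For l_f = 2: m_f ∈ {m_i−1, m_i, m_i+1} ∩ [−2, 2] = {0, 1, 2} → 3 states.
Total: 4.

4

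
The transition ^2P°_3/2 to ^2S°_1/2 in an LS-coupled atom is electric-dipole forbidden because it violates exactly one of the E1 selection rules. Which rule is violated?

parity

Parity must change: odd → odd — violated.
ΔS = 0: S: 1/2 → 1/2 — satisfied.
ΔL = 0, ±1 (not L=0↔0): L: 1 → 0, ΔL = -1 — satisfied.
ΔJ = 0, ±1 (not J=0↔0): J: 3/2 → 1/2, ΔJ = -1 — satisfied.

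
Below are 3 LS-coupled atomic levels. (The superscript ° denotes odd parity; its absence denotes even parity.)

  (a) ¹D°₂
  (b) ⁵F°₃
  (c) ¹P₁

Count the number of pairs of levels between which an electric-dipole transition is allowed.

1

(a)–(b): forbidden (parity, ΔS).
(a)–(c): allowed.
(b)–(c): forbidden (ΔS, ΔL, ΔJ).
Allowed pairs: 1 of 3.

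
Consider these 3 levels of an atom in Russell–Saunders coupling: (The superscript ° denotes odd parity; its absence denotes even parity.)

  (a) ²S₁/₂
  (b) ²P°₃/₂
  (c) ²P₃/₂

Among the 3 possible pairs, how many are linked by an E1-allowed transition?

2

(a)–(b): allowed.
(a)–(c): forbidden (parity).
(b)–(c): allowed.
Allowed pairs: 2 of 3.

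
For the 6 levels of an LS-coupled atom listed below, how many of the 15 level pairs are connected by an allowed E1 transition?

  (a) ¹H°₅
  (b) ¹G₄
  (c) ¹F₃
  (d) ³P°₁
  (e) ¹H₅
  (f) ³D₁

3

(a)–(b): allowed.
(a)–(c): forbidden (ΔL, ΔJ).
(a)–(d): forbidden (parity, ΔS, ΔL, ΔJ).
(a)–(e): allowed.
(a)–(f): forbidden (ΔS, ΔL, ΔJ).
(b)–(c): forbidden (parity).
(b)–(d): forbidden (ΔS, ΔL, ΔJ).
(b)–(e): forbidden (parity).
(b)–(f): forbidden (parity, ΔS, ΔL, ΔJ).
(c)–(d): forbidden (ΔS, ΔL, ΔJ).
(c)–(e): forbidden (parity, ΔL, ΔJ).
(c)–(f): forbidden (parity, ΔS, ΔJ).
(d)–(e): forbidden (ΔS, ΔL, ΔJ).
(d)–(f): allowed.
(e)–(f): forbidden (parity, ΔS, ΔL, ΔJ).
Allowed pairs: 3 of 15.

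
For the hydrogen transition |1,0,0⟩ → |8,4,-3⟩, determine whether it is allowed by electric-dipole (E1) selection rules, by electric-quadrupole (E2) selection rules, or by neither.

Δl = 4 − 0 = +4; l_i + l_f = 4.
Δm_l = -3.
E1 (Δl = ±1, |Δm_l| ≤ 1): not satisfied.
E2 (Δl = 0,±2, l_i+l_f ≥ 2, |Δm_l| ≤ 2): not satisfied.

neither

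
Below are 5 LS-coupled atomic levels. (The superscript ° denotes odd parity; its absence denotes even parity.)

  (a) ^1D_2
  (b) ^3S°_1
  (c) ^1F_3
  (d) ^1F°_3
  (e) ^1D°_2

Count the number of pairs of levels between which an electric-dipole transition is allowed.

4

(a)–(b): forbidden (ΔS, ΔL).
(a)–(c): forbidden (parity).
(a)–(d): allowed.
(a)–(e): allowed.
(b)–(c): forbidden (ΔS, ΔL, ΔJ).
(b)–(d): forbidden (parity, ΔS, ΔL, ΔJ).
(b)–(e): forbidden (parity, ΔS, ΔL).
(c)–(d): allowed.
(c)–(e): allowed.
(d)–(e): forbidden (parity).
Allowed pairs: 4 of 10.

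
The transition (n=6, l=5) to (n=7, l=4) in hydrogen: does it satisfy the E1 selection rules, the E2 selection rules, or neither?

Δl = 4 − 5 = -1; l_i + l_f = 9.
E1 (Δl = ±1): satisfied.
E2 (Δl = 0,±2, l_i+l_f ≥ 2): not satisfied.

E1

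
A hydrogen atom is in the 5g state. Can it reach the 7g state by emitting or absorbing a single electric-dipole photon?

Δl = 4 − 4 = +0; the E1 rule Δl = ±1 is violated.
The transition is electric-dipole forbidden.

forbidden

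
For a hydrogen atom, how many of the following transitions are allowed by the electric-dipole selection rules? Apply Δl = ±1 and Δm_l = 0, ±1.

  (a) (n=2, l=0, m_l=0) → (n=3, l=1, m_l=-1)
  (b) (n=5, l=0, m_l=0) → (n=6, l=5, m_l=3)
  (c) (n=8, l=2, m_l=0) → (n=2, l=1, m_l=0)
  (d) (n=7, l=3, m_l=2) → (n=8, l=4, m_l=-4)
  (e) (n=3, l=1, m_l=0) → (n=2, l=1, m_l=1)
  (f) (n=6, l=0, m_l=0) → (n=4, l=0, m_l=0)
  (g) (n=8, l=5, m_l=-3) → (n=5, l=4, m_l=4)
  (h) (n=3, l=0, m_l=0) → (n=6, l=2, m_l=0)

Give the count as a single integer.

(a) allowed
(b) forbidden — Δl = +5 (E1 requires Δl = ±1); Δm_l = +3 (E1 requires Δm_l = 0, ±1)
(c) allowed
(d) forbidden — Δm_l = -6 (E1 requires Δm_l = 0, ±1)
(e) forbidden — Δl = +0 (E1 requires Δl = ±1)
(f) forbidden — Δl = +0 (E1 requires Δl = ±1)
(g) forbidden — Δm_l = +7 (E1 requires Δm_l = 0, ±1)
(h) forbidden — Δl = +2 (E1 requires Δl = ±1)
Total allowed: 2 of 8.

2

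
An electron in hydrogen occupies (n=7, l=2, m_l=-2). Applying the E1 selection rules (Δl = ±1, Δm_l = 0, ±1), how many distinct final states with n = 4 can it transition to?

4

E1 requires Δl = ±1, so l_f ∈ {1, 3}; with 0 ≤ l_f ≤ n_f−1 = 3, the allowed l_f values are {1, 3}.
For l_f = 1: m_f ∈ {m_i−1, m_i, m_i+1} ∩ [−1, 1] = {-1} → 1 state.
For l_f = 3: m_f ∈ {m_i−1, m_i, m_i+1} ∩ [−3, 3] = {-3, -2, -1} → 3 states.
Total: 4.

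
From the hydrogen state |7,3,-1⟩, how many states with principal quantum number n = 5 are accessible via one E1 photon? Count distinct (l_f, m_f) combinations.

6

E1 requires Δl = ±1, so l_f ∈ {2, 4}; with 0 ≤ l_f ≤ n_f−1 = 4, the allowed l_f values are {2, 4}.
For l_f = 2: m_f ∈ {m_i−1, m_i, m_i+1} ∩ [−2, 2] = {-2, -1, 0} → 3 states.
For l_f = 4: m_f ∈ {m_i−1, m_i, m_i+1} ∩ [−4, 4] = {-2, -1, 0} → 3 states.
Total: 6.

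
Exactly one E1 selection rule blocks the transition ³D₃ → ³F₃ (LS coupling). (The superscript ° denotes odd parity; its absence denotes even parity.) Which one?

Initial level: S=1, L=2, J=3, parity even. Final level: S=1, L=3, J=3, parity even.
Parity must change: even → even — fails.
ΔS = 0: S: 1 → 1 — ok.
ΔL = 0, ±1 (not L=0↔0): L: 2 → 3, ΔL = +1 — ok.
ΔJ = 0, ±1 (not J=0↔0): J: 3 → 3, ΔJ = +0 — ok.

parity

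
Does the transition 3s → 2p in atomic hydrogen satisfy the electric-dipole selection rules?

allowed

l: 0 → 1 (Δl = +1). Δl = ±1 satisfied.
All E1 selection rules are satisfied.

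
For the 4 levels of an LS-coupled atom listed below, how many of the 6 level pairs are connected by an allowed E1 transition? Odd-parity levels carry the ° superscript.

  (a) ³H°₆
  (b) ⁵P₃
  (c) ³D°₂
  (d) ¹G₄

(a)–(b): forbidden (ΔS, ΔL, ΔJ).
(a)–(c): forbidden (parity, ΔL, ΔJ).
(a)–(d): forbidden (ΔS, ΔJ).
(b)–(c): forbidden (ΔS).
(b)–(d): forbidden (parity, ΔS, ΔL).
(c)–(d): forbidden (ΔS, ΔL, ΔJ).
Allowed pairs: 0 of 6.

0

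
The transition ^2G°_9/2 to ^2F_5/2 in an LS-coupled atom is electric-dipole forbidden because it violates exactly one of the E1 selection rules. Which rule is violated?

Reading off the term symbols: S 1/2→1/2, L 4→3, J 9/2→5/2, parity odd→even.
Parity must change: odd → even — passes.
ΔS = 0: S: 1/2 → 1/2 — passes.
ΔL = 0, ±1 (not L=0↔0): L: 4 → 3, ΔL = -1 — passes.
ΔJ = 0, ±1 (not J=0↔0): J: 9/2 → 5/2, ΔJ = -2 — fails.

the ΔJ = 0, ±1 rule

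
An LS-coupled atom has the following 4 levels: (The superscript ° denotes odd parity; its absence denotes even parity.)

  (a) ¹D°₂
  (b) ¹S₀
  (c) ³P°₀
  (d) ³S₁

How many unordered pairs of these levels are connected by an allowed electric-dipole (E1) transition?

(a)–(b): forbidden (ΔL, ΔJ).
(a)–(c): forbidden (parity, ΔS, ΔJ).
(a)–(d): forbidden (ΔS, ΔL).
(b)–(c): forbidden (ΔS, ΔJ).
(b)–(d): forbidden (parity, ΔS, ΔL).
(c)–(d): allowed.
Allowed pairs: 1 of 6.

1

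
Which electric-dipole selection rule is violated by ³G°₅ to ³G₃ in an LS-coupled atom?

Reading off the term symbols: S 1→1, L 4→4, J 5→3, parity odd→even.
Parity must change: odd → even — satisfied.
ΔS = 0: S: 1 → 1 — satisfied.
ΔL = 0, ±1 (not L=0↔0): L: 4 → 4, ΔL = +0 — satisfied.
ΔJ = 0, ±1 (not J=0↔0): J: 5 → 3, ΔJ = -2 — violated.

the ΔJ = 0, ±1 rule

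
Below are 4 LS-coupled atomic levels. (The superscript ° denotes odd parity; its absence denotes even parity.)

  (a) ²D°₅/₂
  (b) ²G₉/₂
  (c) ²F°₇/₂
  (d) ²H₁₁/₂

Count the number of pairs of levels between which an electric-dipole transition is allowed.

(a)–(b): forbidden (ΔL, ΔJ).
(a)–(c): forbidden (parity).
(a)–(d): forbidden (ΔL, ΔJ).
(b)–(c): allowed.
(b)–(d): forbidden (parity).
(c)–(d): forbidden (ΔL, ΔJ).
Allowed pairs: 1 of 6.

1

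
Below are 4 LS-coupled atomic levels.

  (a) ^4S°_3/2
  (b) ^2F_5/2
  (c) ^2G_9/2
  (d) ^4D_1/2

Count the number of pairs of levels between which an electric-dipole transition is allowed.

0

(a)–(b): forbidden (ΔS, ΔL).
(a)–(c): forbidden (ΔS, ΔL, ΔJ).
(a)–(d): forbidden (ΔL).
(b)–(c): forbidden (parity, ΔJ).
(b)–(d): forbidden (parity, ΔS, ΔJ).
(c)–(d): forbidden (parity, ΔS, ΔL, ΔJ).
Allowed pairs: 0 of 6.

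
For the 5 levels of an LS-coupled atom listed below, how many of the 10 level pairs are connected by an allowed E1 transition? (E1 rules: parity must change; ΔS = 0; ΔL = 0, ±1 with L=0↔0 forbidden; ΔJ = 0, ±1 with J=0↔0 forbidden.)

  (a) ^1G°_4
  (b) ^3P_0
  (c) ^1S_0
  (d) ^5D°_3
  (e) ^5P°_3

0

(a)–(b): forbidden (ΔS, ΔL, ΔJ).
(a)–(c): forbidden (ΔL, ΔJ).
(a)–(d): forbidden (parity, ΔS, ΔL).
(a)–(e): forbidden (parity, ΔS, ΔL).
(b)–(c): forbidden (parity, ΔS, ΔJ).
(b)–(d): forbidden (ΔS, ΔJ).
(b)–(e): forbidden (ΔS, ΔJ).
(c)–(d): forbidden (ΔS, ΔL, ΔJ).
(c)–(e): forbidden (ΔS, ΔJ).
(d)–(e): forbidden (parity).
Allowed pairs: 0 of 10.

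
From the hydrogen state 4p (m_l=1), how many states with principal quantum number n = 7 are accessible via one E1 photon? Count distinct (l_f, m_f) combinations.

E1 requires Δl = ±1, so l_f ∈ {0, 2}; with 0 ≤ l_f ≤ n_f−1 = 6, the allowed l_f values are {0, 2}.
For l_f = 0: m_f ∈ {m_i−1, m_i, m_i+1} ∩ [−0, 0] = {0} → 1 state.
For l_f = 2: m_f ∈ {m_i−1, m_i, m_i+1} ∩ [−2, 2] = {0, 1, 2} → 3 states.
Total: 4.

4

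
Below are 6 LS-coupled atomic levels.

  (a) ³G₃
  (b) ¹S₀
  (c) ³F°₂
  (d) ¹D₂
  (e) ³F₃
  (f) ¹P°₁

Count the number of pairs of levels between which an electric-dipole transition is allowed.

(a)–(b): forbidden (parity, ΔS, ΔL, ΔJ).
(a)–(c): allowed.
(a)–(d): forbidden (parity, ΔS, ΔL).
(a)–(e): forbidden (parity).
(a)–(f): forbidden (ΔS, ΔL, ΔJ).
(b)–(c): forbidden (ΔS, ΔL, ΔJ).
(b)–(d): forbidden (parity, ΔL, ΔJ).
(b)–(e): forbidden (parity, ΔS, ΔL, ΔJ).
(b)–(f): allowed.
(c)–(d): forbidden (ΔS).
(c)–(e): allowed.
(c)–(f): forbidden (parity, ΔS, ΔL).
(d)–(e): forbidden (parity, ΔS).
(d)–(f): allowed.
(e)–(f): forbidden (ΔS, ΔL, ΔJ).
Allowed pairs: 4 of 15.

4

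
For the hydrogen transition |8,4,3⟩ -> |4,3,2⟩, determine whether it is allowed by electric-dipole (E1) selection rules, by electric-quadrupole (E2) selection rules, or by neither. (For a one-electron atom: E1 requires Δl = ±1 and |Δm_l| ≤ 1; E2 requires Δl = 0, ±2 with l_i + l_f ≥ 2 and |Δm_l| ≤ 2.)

Δl = 3 − 4 = -1; l_i + l_f = 7.
Δm_l = -1.
E1 (Δl = ±1, |Δm_l| ≤ 1): satisfied.
E2 (Δl = 0,±2, l_i+l_f ≥ 2, |Δm_l| ≤ 2): not satisfied.

E1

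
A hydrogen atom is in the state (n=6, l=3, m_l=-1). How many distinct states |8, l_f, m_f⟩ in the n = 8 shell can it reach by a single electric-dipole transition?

6

E1 requires Δl = ±1, so l_f ∈ {2, 4}; with 0 ≤ l_f ≤ n_f−1 = 7, the allowed l_f values are {2, 4}.
For l_f = 2: m_f ∈ {m_i−1, m_i, m_i+1} ∩ [−2, 2] = {-2, -1, 0} → 3 states.
For l_f = 4: m_f ∈ {m_i−1, m_i, m_i+1} ∩ [−4, 4] = {-2, -1, 0} → 3 states.
Total: 6.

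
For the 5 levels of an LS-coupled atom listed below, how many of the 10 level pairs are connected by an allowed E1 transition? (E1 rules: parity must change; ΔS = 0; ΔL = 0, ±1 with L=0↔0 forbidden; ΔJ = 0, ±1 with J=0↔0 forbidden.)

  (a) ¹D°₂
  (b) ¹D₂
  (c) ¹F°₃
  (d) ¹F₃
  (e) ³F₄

4

(a)–(b): allowed.
(a)–(c): forbidden (parity).
(a)–(d): allowed.
(a)–(e): forbidden (ΔS, ΔJ).
(b)–(c): allowed.
(b)–(d): forbidden (parity).
(b)–(e): forbidden (parity, ΔS, ΔJ).
(c)–(d): allowed.
(c)–(e): forbidden (ΔS).
(d)–(e): forbidden (parity, ΔS).
Allowed pairs: 4 of 10.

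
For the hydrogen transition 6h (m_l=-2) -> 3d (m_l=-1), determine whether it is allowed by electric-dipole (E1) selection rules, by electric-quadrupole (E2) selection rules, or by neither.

neither

Δl = 2 − 5 = -3; l_i + l_f = 7.
Δm_l = +1.
E1 (Δl = ±1, |Δm_l| ≤ 1): not satisfied.
E2 (Δl = 0,±2, l_i+l_f ≥ 2, |Δm_l| ≤ 2): not satisfied.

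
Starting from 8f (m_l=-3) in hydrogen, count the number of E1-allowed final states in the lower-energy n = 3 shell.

1

E1 requires Δl = ±1, so l_f ∈ {2, 4}; with 0 ≤ l_f ≤ n_f−1 = 2, the allowed l_f values are {2}.
For l_f = 2: m_f ∈ {m_i−1, m_i, m_i+1} ∩ [−2, 2] = {-2} → 1 state.
Total: 1.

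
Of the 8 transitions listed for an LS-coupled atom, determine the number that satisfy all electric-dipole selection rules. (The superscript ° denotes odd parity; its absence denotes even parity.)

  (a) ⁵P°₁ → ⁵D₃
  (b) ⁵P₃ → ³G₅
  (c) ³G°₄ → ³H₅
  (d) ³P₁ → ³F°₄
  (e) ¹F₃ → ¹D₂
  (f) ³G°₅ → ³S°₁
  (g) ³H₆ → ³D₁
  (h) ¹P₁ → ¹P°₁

(a) forbidden (ΔJ fails)
(b) forbidden (parity, ΔS, ΔL, ΔJ fail)
(c) allowed
(d) forbidden (ΔL, ΔJ fail)
(e) forbidden (parity fails)
(f) forbidden (parity, ΔL, ΔJ fail)
(g) forbidden (parity, ΔL, ΔJ fail)
(h) allowed
Total allowed: 2 of 8.

2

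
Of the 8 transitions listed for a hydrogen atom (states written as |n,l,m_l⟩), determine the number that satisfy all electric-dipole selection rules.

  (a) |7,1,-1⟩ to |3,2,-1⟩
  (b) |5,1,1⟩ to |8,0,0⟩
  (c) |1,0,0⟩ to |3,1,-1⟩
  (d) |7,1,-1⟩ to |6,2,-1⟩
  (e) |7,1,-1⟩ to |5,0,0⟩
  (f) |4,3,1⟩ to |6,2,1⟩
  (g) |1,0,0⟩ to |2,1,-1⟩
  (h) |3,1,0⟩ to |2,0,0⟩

8

(a) allowed
(b) allowed
(c) allowed
(d) allowed
(e) allowed
(f) allowed
(g) allowed
(h) allowed
Total allowed: 8 of 8.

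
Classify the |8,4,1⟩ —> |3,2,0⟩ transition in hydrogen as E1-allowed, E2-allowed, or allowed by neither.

Δl = 2 − 4 = -2; l_i + l_f = 6.
Δm_l = -1.
E1 (Δl = ±1, |Δm_l| ≤ 1): not satisfied.
E2 (Δl = 0,±2, l_i+l_f ≥ 2, |Δm_l| ≤ 2): satisfied.

E2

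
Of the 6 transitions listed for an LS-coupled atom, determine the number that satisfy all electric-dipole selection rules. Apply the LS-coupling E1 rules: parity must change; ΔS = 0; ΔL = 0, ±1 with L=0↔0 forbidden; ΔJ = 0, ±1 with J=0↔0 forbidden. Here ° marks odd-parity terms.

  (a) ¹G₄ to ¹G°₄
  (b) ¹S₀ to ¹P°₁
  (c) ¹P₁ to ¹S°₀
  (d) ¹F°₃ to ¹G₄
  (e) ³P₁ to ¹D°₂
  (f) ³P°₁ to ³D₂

5

(a) allowed
(b) allowed
(c) allowed
(d) allowed
(e) forbidden (ΔS fails)
(f) allowed
Total allowed: 5 of 6.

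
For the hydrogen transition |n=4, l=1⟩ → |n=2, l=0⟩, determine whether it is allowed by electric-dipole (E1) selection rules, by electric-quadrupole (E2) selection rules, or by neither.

Δl = 0 − 1 = -1; l_i + l_f = 1.
E1 (Δl = ±1): satisfied.
E2 (Δl = 0,±2, l_i+l_f ≥ 2): not satisfied.

E1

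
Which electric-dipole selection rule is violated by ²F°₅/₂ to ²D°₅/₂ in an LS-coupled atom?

Parity must change: odd → odd — violated.
ΔS = 0: S: 1/2 → 1/2 — satisfied.
ΔL = 0, ±1 (not L=0↔0): L: 3 → 2, ΔL = -1 — satisfied.
ΔJ = 0, ±1 (not J=0↔0): J: 5/2 → 5/2, ΔJ = +0 — satisfied.

parity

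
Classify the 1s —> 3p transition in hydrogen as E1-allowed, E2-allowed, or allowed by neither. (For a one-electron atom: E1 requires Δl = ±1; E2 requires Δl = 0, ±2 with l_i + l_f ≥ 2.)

Δl = 1 − 0 = +1; l_i + l_f = 1.
E1 (Δl = ±1): satisfied.
E2 (Δl = 0,±2, l_i+l_f ≥ 2): not satisfied.

E1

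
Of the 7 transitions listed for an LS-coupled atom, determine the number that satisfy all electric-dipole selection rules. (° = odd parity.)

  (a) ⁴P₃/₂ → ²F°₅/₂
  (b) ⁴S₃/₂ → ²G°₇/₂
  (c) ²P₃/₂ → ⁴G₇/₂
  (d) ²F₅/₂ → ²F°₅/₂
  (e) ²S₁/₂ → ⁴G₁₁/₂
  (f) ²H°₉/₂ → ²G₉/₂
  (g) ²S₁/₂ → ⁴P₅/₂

2

(a) forbidden (ΔS, ΔL fail)
(b) forbidden (ΔS, ΔL, ΔJ fail)
(c) forbidden (parity, ΔS, ΔL, ΔJ fail)
(d) allowed
(e) forbidden (parity, ΔS, ΔL, ΔJ fail)
(f) allowed
(g) forbidden (parity, ΔS, ΔJ fail)
Total allowed: 2 of 7.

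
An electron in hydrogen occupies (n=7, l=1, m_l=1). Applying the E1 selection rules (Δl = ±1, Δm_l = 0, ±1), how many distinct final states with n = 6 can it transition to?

4

E1 requires Δl = ±1, so l_f ∈ {0, 2}; with 0 ≤ l_f ≤ n_f−1 = 5, the allowed l_f values are {0, 2}.
For l_f = 0: m_f ∈ {m_i−1, m_i, m_i+1} ∩ [−0, 0] = {0} → 1 state.
For l_f = 2: m_f ∈ {m_i−1, m_i, m_i+1} ∩ [−2, 2] = {0, 1, 2} → 3 states.
Total: 4.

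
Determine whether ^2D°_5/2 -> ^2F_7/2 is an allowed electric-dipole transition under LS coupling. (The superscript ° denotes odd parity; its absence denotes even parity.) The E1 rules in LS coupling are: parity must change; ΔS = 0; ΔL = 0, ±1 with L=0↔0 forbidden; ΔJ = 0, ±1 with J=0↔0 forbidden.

allowed

Initial level: S=1/2, L=2, J=5/2, parity odd. Final level: S=1/2, L=3, J=7/2, parity even.
Parity must change: odd → even — ok.
ΔS = 0: S: 1/2 → 1/2 — ok.
ΔL = 0, ±1 (not L=0↔0): L: 2 → 3, ΔL = +1 — ok.
ΔJ = 0, ±1 (not J=0↔0): J: 5/2 → 7/2, ΔJ = +1 — ok.
All four E1 rules are satisfied.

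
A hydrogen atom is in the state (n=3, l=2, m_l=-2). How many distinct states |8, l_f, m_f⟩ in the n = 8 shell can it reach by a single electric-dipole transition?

E1 requires Δl = ±1, so l_f ∈ {1, 3}; with 0 ≤ l_f ≤ n_f−1 = 7, the allowed l_f values are {1, 3}.
For l_f = 1: m_f ∈ {m_i−1, m_i, m_i+1} ∩ [−1, 1] = {-1} → 1 state.
For l_f = 3: m_f ∈ {m_i−1, m_i, m_i+1} ∩ [−3, 3] = {-3, -2, -1} → 3 states.
Total: 4.

4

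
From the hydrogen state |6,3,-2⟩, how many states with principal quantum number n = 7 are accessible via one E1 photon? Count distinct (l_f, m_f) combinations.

E1 requires Δl = ±1, so l_f ∈ {2, 4}; with 0 ≤ l_f ≤ n_f−1 = 6, the allowed l_f values are {2, 4}.
For l_f = 2: m_f ∈ {m_i−1, m_i, m_i+1} ∩ [−2, 2] = {-2, -1} → 2 states.
For l_f = 4: m_f ∈ {m_i−1, m_i, m_i+1} ∩ [−4, 4] = {-3, -2, -1} → 3 states.
Total: 5.

5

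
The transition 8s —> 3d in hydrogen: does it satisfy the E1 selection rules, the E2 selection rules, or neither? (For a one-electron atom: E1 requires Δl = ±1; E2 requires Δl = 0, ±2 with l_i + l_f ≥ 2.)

E2

Δl = 2 − 0 = +2; l_i + l_f = 2.
E1 (Δl = ±1): not satisfied.
E2 (Δl = 0,±2, l_i+l_f ≥ 2): satisfied.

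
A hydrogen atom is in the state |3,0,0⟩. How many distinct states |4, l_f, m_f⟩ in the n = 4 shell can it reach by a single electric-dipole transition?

3

E1 requires Δl = ±1, so l_f ∈ {-1, 1}; with 0 ≤ l_f ≤ n_f−1 = 3, the allowed l_f values are {1}.
For l_f = 1: m_f ∈ {m_i−1, m_i, m_i+1} ∩ [−1, 1] = {-1, 0, 1} → 3 states.
Total: 3.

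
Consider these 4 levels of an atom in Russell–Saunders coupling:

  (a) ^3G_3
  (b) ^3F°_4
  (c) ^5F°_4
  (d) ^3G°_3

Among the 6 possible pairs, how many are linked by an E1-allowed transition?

(a)–(b): allowed.
(a)–(c): forbidden (ΔS).
(a)–(d): allowed.
(b)–(c): forbidden (parity, ΔS).
(b)–(d): forbidden (parity).
(c)–(d): forbidden (parity, ΔS).
Allowed pairs: 2 of 6.

2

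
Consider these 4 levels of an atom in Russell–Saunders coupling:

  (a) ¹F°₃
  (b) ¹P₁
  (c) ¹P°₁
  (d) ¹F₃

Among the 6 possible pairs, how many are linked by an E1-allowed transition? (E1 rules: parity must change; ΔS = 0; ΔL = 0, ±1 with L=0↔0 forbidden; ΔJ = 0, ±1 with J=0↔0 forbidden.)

2

(a)–(b): forbidden (ΔL, ΔJ).
(a)–(c): forbidden (parity, ΔL, ΔJ).
(a)–(d): allowed.
(b)–(c): allowed.
(b)–(d): forbidden (parity, ΔL, ΔJ).
(c)–(d): forbidden (ΔL, ΔJ).
Allowed pairs: 2 of 6.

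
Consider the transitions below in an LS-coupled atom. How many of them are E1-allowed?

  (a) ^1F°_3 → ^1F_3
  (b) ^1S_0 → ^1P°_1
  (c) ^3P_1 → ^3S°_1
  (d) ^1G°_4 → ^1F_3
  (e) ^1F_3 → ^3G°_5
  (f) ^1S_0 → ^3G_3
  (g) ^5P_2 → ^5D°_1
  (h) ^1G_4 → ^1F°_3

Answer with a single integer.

6

(a) allowed
(b) allowed
(c) allowed
(d) allowed
(e) forbidden (ΔS, ΔJ fail)
(f) forbidden (parity, ΔS, ΔL, ΔJ fail)
(g) allowed
(h) allowed
Total allowed: 6 of 8.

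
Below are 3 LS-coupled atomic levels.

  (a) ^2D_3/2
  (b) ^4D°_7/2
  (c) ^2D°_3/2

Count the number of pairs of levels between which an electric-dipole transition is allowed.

(a)–(b): forbidden (ΔS, ΔJ).
(a)–(c): allowed.
(b)–(c): forbidden (parity, ΔS, ΔJ).
Allowed pairs: 1 of 3.

1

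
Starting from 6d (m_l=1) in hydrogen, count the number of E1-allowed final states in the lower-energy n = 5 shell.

E1 requires Δl = ±1, so l_f ∈ {1, 3}; with 0 ≤ l_f ≤ n_f−1 = 4, the allowed l_f values are {1, 3}.
For l_f = 1: m_f ∈ {m_i−1, m_i, m_i+1} ∩ [−1, 1] = {0, 1} → 2 states.
For l_f = 3: m_f ∈ {m_i−1, m_i, m_i+1} ∩ [−3, 3] = {0, 1, 2} → 3 states.
Total: 5.

5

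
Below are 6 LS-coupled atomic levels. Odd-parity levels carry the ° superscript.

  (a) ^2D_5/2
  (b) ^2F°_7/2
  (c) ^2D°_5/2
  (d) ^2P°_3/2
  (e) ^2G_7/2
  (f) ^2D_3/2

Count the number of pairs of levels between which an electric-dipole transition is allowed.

6

(a)–(b): allowed.
(a)–(c): allowed.
(a)–(d): allowed.
(a)–(e): forbidden (parity, ΔL).
(a)–(f): forbidden (parity).
(b)–(c): forbidden (parity).
(b)–(d): forbidden (parity, ΔL, ΔJ).
(b)–(e): allowed.
(b)–(f): forbidden (ΔJ).
(c)–(d): forbidden (parity).
(c)–(e): forbidden (ΔL).
(c)–(f): allowed.
(d)–(e): forbidden (ΔL, ΔJ).
(d)–(f): allowed.
(e)–(f): forbidden (parity, ΔL, ΔJ).
Allowed pairs: 6 of 15.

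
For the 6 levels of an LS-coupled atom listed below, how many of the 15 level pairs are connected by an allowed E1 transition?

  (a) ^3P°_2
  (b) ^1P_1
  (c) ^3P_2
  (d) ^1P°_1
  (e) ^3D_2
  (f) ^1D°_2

(a)–(b): forbidden (ΔS).
(a)–(c): allowed.
(a)–(d): forbidden (parity, ΔS).
(a)–(e): allowed.
(a)–(f): forbidden (parity, ΔS).
(b)–(c): forbidden (parity, ΔS).
(b)–(d): allowed.
(b)–(e): forbidden (parity, ΔS).
(b)–(f): allowed.
(c)–(d): forbidden (ΔS).
(c)–(e): forbidden (parity).
(c)–(f): forbidden (ΔS).
(d)–(e): forbidden (ΔS).
(d)–(f): forbidden (parity).
(e)–(f): forbidden (ΔS).
Allowed pairs: 4 of 15.

4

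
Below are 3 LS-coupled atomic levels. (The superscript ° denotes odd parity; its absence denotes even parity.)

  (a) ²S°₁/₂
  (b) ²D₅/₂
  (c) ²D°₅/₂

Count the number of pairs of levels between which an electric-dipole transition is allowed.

(a)–(b): forbidden (ΔL, ΔJ).
(a)–(c): forbidden (parity, ΔL, ΔJ).
(b)–(c): allowed.
Allowed pairs: 1 of 3.

1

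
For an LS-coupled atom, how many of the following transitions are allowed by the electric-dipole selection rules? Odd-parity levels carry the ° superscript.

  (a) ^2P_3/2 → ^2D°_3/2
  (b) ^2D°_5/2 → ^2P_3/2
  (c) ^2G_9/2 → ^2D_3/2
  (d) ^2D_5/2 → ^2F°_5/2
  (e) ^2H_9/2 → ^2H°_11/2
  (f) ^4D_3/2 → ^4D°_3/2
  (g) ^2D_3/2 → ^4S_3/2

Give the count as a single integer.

5

(a) allowed
(b) allowed
(c) forbidden (parity, ΔL, ΔJ fail)
(d) allowed
(e) allowed
(f) allowed
(g) forbidden (parity, ΔS, ΔL fail)
Total allowed: 5 of 7.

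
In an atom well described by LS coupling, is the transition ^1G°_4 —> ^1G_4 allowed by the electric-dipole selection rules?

Parity must change: odd → even — satisfied.
ΔS = 0: S: 0 → 0 — satisfied.
ΔL = 0, ±1 (not L=0↔0): L: 4 → 4, ΔL = +0 — satisfied.
ΔJ = 0, ±1 (not J=0↔0): J: 4 → 4, ΔJ = +0 — satisfied.
All four E1 rules are satisfied.

allowed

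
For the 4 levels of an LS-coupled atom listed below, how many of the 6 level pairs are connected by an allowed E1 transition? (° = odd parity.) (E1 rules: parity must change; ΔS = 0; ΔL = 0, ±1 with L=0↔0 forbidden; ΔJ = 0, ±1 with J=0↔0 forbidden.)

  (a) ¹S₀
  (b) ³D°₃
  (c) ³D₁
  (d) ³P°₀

(a)–(b): forbidden (ΔS, ΔL, ΔJ).
(a)–(c): forbidden (parity, ΔS, ΔL).
(a)–(d): forbidden (ΔS, ΔJ).
(b)–(c): forbidden (ΔJ).
(b)–(d): forbidden (parity, ΔJ).
(c)–(d): allowed.
Allowed pairs: 1 of 6.

1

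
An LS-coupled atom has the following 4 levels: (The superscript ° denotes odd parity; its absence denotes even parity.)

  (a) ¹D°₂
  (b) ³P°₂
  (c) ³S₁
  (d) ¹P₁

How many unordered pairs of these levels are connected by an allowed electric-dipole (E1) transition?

2

(a)–(b): forbidden (parity, ΔS).
(a)–(c): forbidden (ΔS, ΔL).
(a)–(d): allowed.
(b)–(c): allowed.
(b)–(d): forbidden (ΔS).
(c)–(d): forbidden (parity, ΔS).
Allowed pairs: 2 of 6.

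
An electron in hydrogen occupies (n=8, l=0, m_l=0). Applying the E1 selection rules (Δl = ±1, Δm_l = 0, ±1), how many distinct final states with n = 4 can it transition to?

3

E1 requires Δl = ±1, so l_f ∈ {-1, 1}; with 0 ≤ l_f ≤ n_f−1 = 3, the allowed l_f values are {1}.
For l_f = 1: m_f ∈ {m_i−1, m_i, m_i+1} ∩ [−1, 1] = {-1, 0, 1} → 3 states.
Total: 3.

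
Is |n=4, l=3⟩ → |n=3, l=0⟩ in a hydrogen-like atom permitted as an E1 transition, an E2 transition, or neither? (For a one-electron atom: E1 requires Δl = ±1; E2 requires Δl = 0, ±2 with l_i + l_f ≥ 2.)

neither

Δl = 0 − 3 = -3; l_i + l_f = 3.
E1 (Δl = ±1): not satisfied.
E2 (Δl = 0,±2, l_i+l_f ≥ 2): not satisfied.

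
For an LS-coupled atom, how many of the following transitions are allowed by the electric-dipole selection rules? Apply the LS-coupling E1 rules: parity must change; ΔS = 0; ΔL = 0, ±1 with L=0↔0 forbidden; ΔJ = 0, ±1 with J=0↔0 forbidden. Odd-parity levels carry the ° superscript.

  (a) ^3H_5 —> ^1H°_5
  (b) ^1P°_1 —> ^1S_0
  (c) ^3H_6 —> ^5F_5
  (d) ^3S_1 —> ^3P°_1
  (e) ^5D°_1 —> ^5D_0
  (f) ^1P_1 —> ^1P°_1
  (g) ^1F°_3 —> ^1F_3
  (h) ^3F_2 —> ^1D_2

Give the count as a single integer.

(a) forbidden (ΔS fails)
(b) allowed
(c) forbidden (parity, ΔS, ΔL fail)
(d) allowed
(e) allowed
(f) allowed
(g) allowed
(h) forbidden (parity, ΔS fail)
Total allowed: 5 of 8.

5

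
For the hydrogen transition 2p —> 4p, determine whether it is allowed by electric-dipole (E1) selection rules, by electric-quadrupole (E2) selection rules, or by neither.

E2

Δl = 1 − 1 = +0; l_i + l_f = 2.
E1 (Δl = ±1): not satisfied.
E2 (Δl = 0,±2, l_i+l_f ≥ 2): satisfied.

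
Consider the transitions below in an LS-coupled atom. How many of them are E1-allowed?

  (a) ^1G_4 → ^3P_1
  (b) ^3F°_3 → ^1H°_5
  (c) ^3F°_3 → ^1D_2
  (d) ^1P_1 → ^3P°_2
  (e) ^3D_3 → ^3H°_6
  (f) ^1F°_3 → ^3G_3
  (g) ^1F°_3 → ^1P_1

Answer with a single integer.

0

(a) forbidden (parity, ΔS, ΔL, ΔJ fail)
(b) forbidden (parity, ΔS, ΔL, ΔJ fail)
(c) forbidden (ΔS fails)
(d) forbidden (ΔS fails)
(e) forbidden (ΔL, ΔJ fail)
(f) forbidden (ΔS fails)
(g) forbidden (ΔL, ΔJ fail)
Total allowed: 0 of 7.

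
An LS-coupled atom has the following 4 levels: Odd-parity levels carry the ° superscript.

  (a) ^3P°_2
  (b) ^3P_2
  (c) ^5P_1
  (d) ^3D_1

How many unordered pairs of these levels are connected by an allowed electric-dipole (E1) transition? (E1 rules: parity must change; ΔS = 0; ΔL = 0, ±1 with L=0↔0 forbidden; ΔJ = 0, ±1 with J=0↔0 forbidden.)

2

(a)–(b): allowed.
(a)–(c): forbidden (ΔS).
(a)–(d): allowed.
(b)–(c): forbidden (parity, ΔS).
(b)–(d): forbidden (parity).
(c)–(d): forbidden (parity, ΔS).
Allowed pairs: 2 of 6.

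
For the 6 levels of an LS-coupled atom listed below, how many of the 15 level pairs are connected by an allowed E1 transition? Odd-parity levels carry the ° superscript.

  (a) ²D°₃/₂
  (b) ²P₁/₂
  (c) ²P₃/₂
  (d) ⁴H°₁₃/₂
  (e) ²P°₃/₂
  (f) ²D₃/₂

(a)–(b): allowed.
(a)–(c): allowed.
(a)–(d): forbidden (parity, ΔS, ΔL, ΔJ).
(a)–(e): forbidden (parity).
(a)–(f): allowed.
(b)–(c): forbidden (parity).
(b)–(d): forbidden (ΔS, ΔL, ΔJ).
(b)–(e): allowed.
(b)–(f): forbidden (parity).
(c)–(d): forbidden (ΔS, ΔL, ΔJ).
(c)–(e): allowed.
(c)–(f): forbidden (parity).
(d)–(e): forbidden (parity, ΔS, ΔL, ΔJ).
(d)–(f): forbidden (ΔS, ΔL, ΔJ).
(e)–(f): allowed.
Allowed pairs: 6 of 15.

6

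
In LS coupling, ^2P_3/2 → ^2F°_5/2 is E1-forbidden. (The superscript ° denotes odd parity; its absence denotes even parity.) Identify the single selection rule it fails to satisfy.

the ΔL = 0, ±1 rule

Parity must change: even → odd — passes.
ΔS = 0: S: 1/2 → 1/2 — passes.
ΔL = 0, ±1 (not L=0↔0): L: 1 → 3, ΔL = +2 — fails.
ΔJ = 0, ±1 (not J=0↔0): J: 3/2 → 5/2, ΔJ = +1 — passes.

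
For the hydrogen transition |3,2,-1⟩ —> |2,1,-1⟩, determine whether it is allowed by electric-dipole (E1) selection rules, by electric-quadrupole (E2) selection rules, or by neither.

E1

Δl = 1 − 2 = -1; l_i + l_f = 3.
Δm_l = +0.
E1 (Δl = ±1, |Δm_l| ≤ 1): satisfied.
E2 (Δl = 0,±2, l_i+l_f ≥ 2, |Δm_l| ≤ 2): not satisfied.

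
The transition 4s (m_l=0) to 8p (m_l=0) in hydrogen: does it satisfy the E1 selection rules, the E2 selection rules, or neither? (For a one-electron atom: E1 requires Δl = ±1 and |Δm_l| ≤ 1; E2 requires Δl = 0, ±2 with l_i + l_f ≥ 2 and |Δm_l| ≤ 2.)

Δl = 1 − 0 = +1; l_i + l_f = 1.
Δm_l = +0.
E1 (Δl = ±1, |Δm_l| ≤ 1): satisfied.
E2 (Δl = 0,±2, l_i+l_f ≥ 2, |Δm_l| ≤ 2): not satisfied.

E1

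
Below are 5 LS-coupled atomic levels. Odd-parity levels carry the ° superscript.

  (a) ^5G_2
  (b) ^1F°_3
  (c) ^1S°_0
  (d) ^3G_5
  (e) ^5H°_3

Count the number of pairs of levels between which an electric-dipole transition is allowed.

(a)–(b): forbidden (ΔS).
(a)–(c): forbidden (ΔS, ΔL, ΔJ).
(a)–(d): forbidden (parity, ΔS, ΔJ).
(a)–(e): allowed.
(b)–(c): forbidden (parity, ΔL, ΔJ).
(b)–(d): forbidden (ΔS, ΔJ).
(b)–(e): forbidden (parity, ΔS, ΔL).
(c)–(d): forbidden (ΔS, ΔL, ΔJ).
(c)–(e): forbidden (parity, ΔS, ΔL, ΔJ).
(d)–(e): forbidden (ΔS, ΔJ).
Allowed pairs: 1 of 10.

1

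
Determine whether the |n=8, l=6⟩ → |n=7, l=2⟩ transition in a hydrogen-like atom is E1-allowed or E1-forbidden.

forbidden

l: 6 → 2 (Δl = -4). Δl = ±1 ✗.
The transition is electric-dipole forbidden.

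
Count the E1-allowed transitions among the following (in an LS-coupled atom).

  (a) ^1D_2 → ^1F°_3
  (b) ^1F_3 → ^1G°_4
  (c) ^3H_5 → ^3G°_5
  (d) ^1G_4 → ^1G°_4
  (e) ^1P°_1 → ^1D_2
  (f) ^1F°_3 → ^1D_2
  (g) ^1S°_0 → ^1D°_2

(a) allowed
(b) allowed
(c) allowed
(d) allowed
(e) allowed
(f) allowed
(g) forbidden (parity, ΔL, ΔJ fail)
Total allowed: 6 of 7.

6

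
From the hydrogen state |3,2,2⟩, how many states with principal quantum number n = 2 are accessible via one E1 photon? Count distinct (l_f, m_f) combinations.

1

E1 requires Δl = ±1, so l_f ∈ {1, 3}; with 0 ≤ l_f ≤ n_f−1 = 1, the allowed l_f values are {1}.
For l_f = 1: m_f ∈ {m_i−1, m_i, m_i+1} ∩ [−1, 1] = {1} → 1 state.
Total: 1.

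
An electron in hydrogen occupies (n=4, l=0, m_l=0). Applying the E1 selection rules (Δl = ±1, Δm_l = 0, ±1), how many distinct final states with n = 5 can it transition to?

E1 requires Δl = ±1, so l_f ∈ {-1, 1}; with 0 ≤ l_f ≤ n_f−1 = 4, the allowed l_f values are {1}.
For l_f = 1: m_f ∈ {m_i−1, m_i, m_i+1} ∩ [−1, 1] = {-1, 0, 1} → 3 states.
Total: 3.

3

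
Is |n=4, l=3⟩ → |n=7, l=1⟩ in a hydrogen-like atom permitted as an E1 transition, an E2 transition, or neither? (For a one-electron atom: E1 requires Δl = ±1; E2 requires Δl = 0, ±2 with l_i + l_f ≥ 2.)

Δl = 1 − 3 = -2; l_i + l_f = 4.
E1 (Δl = ±1): not satisfied.
E2 (Δl = 0,±2, l_i+l_f ≥ 2): satisfied.

E2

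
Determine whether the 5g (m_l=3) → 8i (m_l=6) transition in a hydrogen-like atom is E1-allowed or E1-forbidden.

forbidden

Δl = 6 − 4 = +2; the E1 rule Δl = ±1 is ✗.
Δm_l = 6 − (3) = +3. E1 requires Δm_l = 0, ±1: ✗.
The transition is electric-dipole forbidden.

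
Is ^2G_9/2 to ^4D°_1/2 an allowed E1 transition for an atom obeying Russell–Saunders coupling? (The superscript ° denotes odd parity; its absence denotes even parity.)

forbidden

Initial level: S=1/2, L=4, J=9/2, parity even. Final level: S=3/2, L=2, J=1/2, parity odd.
Parity must change: even → odd — ok.
ΔS = 0: S: 1/2 → 3/2 — fails.
ΔL = 0, ±1 (not L=0↔0): L: 4 → 2, ΔL = -2 — fails.
ΔJ = 0, ±1 (not J=0↔0): J: 9/2 → 1/2, ΔJ = -4 — fails.
Rule(s) violated: ΔS, ΔL, ΔJ.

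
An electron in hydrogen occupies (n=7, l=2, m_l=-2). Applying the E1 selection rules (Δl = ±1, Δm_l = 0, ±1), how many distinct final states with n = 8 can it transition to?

4

E1 requires Δl = ±1, so l_f ∈ {1, 3}; with 0 ≤ l_f ≤ n_f−1 = 7, the allowed l_f values are {1, 3}.
For l_f = 1: m_f ∈ {m_i−1, m_i, m_i+1} ∩ [−1, 1] = {-1} → 1 state.
For l_f = 3: m_f ∈ {m_i−1, m_i, m_i+1} ∩ [−3, 3] = {-3, -2, -1} → 3 states.
Total: 4.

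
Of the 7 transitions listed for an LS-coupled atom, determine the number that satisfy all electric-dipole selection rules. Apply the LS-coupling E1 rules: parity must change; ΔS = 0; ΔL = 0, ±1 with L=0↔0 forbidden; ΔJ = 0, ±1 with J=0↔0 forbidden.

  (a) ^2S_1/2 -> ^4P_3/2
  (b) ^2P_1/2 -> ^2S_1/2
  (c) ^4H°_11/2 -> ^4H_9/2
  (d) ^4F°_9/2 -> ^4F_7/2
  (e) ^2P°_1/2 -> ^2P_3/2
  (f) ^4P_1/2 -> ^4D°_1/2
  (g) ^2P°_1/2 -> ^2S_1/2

5

(a) forbidden (parity, ΔS fail)
(b) forbidden (parity fails)
(c) allowed
(d) allowed
(e) allowed
(f) allowed
(g) allowed
Total allowed: 5 of 7.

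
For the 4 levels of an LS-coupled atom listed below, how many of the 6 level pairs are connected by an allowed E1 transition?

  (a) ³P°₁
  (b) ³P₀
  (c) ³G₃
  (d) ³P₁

(a)–(b): allowed.
(a)–(c): forbidden (ΔL, ΔJ).
(a)–(d): allowed.
(b)–(c): forbidden (parity, ΔL, ΔJ).
(b)–(d): forbidden (parity).
(c)–(d): forbidden (parity, ΔL, ΔJ).
Allowed pairs: 2 of 6.

2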